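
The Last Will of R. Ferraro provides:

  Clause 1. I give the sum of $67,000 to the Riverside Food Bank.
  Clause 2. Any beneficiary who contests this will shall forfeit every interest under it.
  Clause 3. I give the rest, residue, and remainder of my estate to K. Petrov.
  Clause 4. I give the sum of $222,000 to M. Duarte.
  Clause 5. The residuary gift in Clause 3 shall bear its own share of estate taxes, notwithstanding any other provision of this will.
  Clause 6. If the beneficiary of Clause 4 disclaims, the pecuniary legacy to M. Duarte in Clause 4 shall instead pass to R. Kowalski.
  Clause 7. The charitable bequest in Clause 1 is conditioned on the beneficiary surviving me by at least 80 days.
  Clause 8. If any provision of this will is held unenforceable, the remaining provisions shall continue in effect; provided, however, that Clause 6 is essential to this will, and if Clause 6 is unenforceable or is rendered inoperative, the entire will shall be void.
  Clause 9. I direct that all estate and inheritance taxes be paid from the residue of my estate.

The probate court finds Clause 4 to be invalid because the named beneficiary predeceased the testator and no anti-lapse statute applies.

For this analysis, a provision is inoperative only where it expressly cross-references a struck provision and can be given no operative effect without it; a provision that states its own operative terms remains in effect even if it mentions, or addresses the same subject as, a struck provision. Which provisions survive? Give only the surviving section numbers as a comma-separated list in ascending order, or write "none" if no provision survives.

none

Clause 4 is struck. Clause 6 has no operative effect of its own apart from Clause 4 and is therefore inoperative. Clause 8 makes Clause 6 an essential term, and Clause 6 has been rendered inoperative by the cascade; under Clause 8, the entire will is therefore void. No provision of the will survives.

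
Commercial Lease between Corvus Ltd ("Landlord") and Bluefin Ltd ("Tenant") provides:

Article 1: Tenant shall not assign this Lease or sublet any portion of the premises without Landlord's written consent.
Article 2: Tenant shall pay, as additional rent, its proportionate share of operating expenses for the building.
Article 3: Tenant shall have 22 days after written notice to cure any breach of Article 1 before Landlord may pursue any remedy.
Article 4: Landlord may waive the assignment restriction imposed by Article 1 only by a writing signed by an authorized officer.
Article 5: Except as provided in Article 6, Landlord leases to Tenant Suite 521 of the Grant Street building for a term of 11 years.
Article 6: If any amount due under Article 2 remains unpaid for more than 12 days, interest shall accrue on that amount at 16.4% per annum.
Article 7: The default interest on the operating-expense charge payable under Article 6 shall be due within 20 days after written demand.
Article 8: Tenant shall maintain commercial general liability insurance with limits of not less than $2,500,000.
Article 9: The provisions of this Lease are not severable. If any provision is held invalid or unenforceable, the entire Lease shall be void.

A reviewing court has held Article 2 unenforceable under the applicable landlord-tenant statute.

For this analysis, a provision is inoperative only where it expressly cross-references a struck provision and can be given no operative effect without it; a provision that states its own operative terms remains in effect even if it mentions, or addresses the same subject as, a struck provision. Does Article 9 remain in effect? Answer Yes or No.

Article 2 is struck. Article 6 operates only by reference to Article 2, so it falls with Article 2. Article 7 operates only by reference to Article 6, so it falls with Article 6. Article 9 provides that the Lease is not severable, so the invalidity of any one provision voids the entire Lease. No provision of the Lease survives. Article 9 is among the inoperative provisions, so the answer is no.

No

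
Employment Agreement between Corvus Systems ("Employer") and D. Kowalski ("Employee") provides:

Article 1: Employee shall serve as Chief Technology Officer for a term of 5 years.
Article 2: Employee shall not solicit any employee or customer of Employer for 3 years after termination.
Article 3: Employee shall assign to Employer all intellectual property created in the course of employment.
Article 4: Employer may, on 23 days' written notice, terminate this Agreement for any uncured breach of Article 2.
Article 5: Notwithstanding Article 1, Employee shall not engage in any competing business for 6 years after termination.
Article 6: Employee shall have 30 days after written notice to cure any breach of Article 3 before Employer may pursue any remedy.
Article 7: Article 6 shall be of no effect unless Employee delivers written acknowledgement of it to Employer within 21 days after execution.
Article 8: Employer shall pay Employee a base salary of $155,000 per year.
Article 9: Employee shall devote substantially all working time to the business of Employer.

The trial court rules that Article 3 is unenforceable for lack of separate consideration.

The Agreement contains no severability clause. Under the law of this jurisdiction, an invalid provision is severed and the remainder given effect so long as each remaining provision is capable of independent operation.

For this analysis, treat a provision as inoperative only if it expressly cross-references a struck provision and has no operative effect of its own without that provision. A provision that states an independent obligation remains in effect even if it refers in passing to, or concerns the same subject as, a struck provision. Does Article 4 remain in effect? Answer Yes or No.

Article 3 is struck. Article 6 operates only by reference to Article 3, so it falls with Article 3. Article 7 operates only by reference to Article 6, so it falls with Article 6. With no severability clause, the stated default rule severs what cannot stand and enforces each remaining provision that can operate on its own. That leaves Article 1, Article 2, Article 4, Article 5, Article 8, and Article 9 in effect. Article 4 is among the surviving provisions, so the answer is yes.

Yes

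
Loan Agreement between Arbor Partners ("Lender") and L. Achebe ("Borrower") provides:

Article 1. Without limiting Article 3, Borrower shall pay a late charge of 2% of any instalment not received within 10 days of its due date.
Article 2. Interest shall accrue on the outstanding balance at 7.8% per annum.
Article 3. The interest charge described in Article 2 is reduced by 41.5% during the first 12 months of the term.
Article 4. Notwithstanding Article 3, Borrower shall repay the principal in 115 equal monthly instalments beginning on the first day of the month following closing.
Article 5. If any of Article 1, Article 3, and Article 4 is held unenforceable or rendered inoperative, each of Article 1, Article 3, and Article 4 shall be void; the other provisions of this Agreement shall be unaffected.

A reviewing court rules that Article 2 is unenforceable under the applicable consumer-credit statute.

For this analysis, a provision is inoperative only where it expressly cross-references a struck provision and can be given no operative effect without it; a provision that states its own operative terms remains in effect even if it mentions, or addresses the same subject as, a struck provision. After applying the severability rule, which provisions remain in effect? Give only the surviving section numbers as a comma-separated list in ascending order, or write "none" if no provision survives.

5

Article 2 is struck. Article 3 has no operative effect of its own apart from Article 2 and is therefore inoperative. Article 5 declares Article 1, Article 3, and Article 4 mutually dependent; since one of them has fallen, all of them are of no effect. That brings down Article 1 and Article 4 as well. The remainder continues in force under Article 5. Only Article 5 remains in effect.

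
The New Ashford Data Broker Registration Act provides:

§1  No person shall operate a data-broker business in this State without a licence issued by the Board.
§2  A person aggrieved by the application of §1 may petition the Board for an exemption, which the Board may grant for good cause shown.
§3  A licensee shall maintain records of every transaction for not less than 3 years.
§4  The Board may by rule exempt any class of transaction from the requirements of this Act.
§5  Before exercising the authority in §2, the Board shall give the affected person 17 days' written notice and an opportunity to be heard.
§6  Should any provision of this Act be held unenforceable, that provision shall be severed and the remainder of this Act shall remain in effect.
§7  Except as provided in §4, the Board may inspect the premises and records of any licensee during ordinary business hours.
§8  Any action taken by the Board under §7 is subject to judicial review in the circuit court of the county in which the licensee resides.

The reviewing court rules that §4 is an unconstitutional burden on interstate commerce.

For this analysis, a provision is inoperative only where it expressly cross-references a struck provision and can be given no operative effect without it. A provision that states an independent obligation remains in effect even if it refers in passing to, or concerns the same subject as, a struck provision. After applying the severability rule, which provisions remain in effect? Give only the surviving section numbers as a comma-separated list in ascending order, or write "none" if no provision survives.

1, 2, 3, 5, 6, 7, 8

§4 is struck. §7 mentions §4 but its own obligation stands independently of §4, so §7 is not affected. Nothing else in the Act is defined by reference to §4. Under the severability clause in §6, the remaining provisions continue in force. §1, §2, §3, §5, §6, §7, and §8 remain in effect.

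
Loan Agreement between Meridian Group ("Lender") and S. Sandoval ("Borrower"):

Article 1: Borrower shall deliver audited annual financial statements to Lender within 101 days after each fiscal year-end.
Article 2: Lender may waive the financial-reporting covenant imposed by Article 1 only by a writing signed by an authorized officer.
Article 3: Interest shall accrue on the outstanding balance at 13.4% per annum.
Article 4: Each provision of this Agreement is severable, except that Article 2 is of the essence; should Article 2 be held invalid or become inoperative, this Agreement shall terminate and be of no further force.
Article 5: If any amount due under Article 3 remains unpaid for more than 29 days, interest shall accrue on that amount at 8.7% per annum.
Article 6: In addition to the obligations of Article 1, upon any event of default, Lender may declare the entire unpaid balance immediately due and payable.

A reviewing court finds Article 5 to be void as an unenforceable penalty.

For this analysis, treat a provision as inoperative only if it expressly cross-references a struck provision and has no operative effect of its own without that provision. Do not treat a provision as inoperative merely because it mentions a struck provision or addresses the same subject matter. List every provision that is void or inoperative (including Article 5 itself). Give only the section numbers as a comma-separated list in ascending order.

Article 5 is struck. No other provision's operative terms depend on Article 5. Article 4 makes Article 2 an essential term, but Article 2 is unaffected, so the severability proviso in Article 4 preserves the remaining provisions. Article 1, Article 2, Article 3, Article 4, and Article 6 remain in effect.

5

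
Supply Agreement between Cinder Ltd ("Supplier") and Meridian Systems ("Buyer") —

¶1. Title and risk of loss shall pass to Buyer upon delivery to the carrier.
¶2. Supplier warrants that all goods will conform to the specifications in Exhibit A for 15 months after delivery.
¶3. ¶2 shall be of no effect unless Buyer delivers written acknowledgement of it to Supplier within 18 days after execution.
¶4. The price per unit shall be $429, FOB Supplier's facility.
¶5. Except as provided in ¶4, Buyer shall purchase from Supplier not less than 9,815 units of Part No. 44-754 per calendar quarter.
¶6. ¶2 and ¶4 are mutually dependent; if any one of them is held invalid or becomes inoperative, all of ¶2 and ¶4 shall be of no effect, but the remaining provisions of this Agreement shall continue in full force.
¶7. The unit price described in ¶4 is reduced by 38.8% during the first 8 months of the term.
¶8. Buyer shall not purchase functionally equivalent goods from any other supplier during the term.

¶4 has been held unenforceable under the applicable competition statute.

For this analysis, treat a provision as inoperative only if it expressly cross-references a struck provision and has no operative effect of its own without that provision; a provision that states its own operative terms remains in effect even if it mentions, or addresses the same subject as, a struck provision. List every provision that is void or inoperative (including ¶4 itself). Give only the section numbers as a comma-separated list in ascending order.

¶4 is struck. ¶7 operates only by reference to ¶4, so it falls with ¶4. Although ¶5 refers to ¶4, its operative terms do not depend on ¶4, so it remains in effect. ¶6 declares ¶2 and ¶4 mutually dependent; since one of them has fallen, all of them are of no effect. That brings down ¶2 as well. ¶3 in turn depends solely on a provision now struck and likewise falls. The remainder continues in force under ¶6. ¶1, ¶5, ¶6, and ¶8 remain in effect.

2, 3, 4, 7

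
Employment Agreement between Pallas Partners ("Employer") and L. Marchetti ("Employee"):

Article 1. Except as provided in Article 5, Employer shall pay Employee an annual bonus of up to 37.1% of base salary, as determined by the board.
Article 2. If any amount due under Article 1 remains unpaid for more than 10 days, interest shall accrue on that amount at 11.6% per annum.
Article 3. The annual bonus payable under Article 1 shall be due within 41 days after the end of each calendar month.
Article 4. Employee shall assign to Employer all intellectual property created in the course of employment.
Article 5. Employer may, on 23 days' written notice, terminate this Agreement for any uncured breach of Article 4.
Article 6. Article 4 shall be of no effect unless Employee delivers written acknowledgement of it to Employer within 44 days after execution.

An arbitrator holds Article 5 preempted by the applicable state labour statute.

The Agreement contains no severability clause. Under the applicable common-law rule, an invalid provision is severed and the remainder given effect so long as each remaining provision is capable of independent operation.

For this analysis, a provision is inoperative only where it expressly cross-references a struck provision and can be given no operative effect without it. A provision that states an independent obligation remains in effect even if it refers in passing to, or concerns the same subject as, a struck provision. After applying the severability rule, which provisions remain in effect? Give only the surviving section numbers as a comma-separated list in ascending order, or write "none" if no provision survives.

Article 5 is struck. Article 1 mentions Article 5 but its own obligation stands independently of Article 5, so Article 1 is not affected. No other provision's operative terms depend on Article 5. With no severability clause, the stated default rule severs what cannot stand and enforces each remaining provision that can operate on its own. The provisions still in force are Article 1, Article 2, Article 3, Article 4, and Article 6.

1, 2, 3, 4, 6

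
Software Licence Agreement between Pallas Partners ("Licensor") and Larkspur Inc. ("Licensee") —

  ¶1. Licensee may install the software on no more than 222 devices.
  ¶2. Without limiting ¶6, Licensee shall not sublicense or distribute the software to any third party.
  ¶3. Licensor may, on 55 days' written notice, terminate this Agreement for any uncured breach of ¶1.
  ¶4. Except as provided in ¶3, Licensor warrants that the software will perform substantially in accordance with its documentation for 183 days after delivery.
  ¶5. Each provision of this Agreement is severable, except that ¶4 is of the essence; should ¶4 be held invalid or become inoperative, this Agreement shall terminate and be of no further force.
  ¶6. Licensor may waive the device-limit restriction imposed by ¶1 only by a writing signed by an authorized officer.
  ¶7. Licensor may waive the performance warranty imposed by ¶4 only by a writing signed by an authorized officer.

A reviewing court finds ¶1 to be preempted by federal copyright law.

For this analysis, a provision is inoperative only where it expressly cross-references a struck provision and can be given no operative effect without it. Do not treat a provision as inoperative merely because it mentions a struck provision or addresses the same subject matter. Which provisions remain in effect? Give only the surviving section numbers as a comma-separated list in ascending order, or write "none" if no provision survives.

2, 4, 5, 7

¶1 is struck. ¶3 has no operative effect of its own apart from ¶1 and is therefore inoperative. ¶6 merely fixes the waiver condition for ¶1; with ¶1 gone it has nothing to operate on and falls away. ¶4 mentions ¶3 but its own obligation stands independently of ¶3, so ¶4 is not affected. ¶2 mentions ¶6 but its own obligation stands independently of ¶6, so ¶2 is not affected. ¶5 makes ¶4 an essential term, but ¶4 is unaffected, so the severability proviso in ¶5 preserves the remaining provisions. The provisions still in force are ¶2, ¶4, ¶5, and ¶7.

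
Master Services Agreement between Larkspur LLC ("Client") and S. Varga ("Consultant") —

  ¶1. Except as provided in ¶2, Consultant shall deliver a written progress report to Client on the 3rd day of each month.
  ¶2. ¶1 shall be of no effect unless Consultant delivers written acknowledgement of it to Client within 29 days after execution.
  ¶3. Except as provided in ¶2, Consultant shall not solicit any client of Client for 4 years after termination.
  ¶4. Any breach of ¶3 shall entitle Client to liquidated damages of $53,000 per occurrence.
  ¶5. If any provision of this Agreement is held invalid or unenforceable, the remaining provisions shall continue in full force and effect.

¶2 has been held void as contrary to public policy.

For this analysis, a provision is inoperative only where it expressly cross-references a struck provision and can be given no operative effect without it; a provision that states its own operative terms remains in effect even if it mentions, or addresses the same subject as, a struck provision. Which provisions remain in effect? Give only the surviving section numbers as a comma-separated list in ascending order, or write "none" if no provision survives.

1, 3, 4, 5

¶2 is struck. ¶1 mentions ¶2 but its own obligation stands independently of ¶2, so ¶1 is not affected. Although ¶3 refers to ¶2, its operative terms do not depend on ¶2, so it remains in effect. No other provision's operative terms depend on ¶2. Under the severability clause in ¶5, the remaining provisions continue in force. ¶1, ¶3, ¶4, and ¶5 remain in effect.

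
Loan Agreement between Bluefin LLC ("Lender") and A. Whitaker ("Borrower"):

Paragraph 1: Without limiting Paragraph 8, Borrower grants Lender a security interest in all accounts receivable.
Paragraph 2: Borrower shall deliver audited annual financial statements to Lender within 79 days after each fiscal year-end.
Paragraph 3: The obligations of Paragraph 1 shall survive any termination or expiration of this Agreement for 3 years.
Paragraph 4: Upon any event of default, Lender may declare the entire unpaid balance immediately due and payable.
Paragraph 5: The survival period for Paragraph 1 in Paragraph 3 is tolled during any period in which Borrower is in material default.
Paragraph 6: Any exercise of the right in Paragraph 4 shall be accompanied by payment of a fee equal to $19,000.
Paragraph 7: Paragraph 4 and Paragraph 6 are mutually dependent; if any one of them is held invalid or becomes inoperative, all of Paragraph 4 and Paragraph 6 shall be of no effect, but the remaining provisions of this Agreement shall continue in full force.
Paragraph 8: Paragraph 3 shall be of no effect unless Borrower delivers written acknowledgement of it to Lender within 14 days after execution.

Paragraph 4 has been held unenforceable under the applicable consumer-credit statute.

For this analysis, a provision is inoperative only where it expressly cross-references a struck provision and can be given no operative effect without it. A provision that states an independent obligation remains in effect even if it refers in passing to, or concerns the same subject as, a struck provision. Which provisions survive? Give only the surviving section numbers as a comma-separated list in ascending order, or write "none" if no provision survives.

Paragraph 4 is struck. The only function of Paragraph 6 is the exercise fee for Paragraph 4, so it cannot stand once Paragraph 4 is removed. Paragraph 7 declares Paragraph 4 and Paragraph 6 mutually dependent; since one of them has fallen, all of them are of no effect. The remainder continues in force under Paragraph 7. Paragraph 1, Paragraph 2, Paragraph 3, Paragraph 5, Paragraph 7, and Paragraph 8 remain in effect.

1, 2, 3, 5, 7, 8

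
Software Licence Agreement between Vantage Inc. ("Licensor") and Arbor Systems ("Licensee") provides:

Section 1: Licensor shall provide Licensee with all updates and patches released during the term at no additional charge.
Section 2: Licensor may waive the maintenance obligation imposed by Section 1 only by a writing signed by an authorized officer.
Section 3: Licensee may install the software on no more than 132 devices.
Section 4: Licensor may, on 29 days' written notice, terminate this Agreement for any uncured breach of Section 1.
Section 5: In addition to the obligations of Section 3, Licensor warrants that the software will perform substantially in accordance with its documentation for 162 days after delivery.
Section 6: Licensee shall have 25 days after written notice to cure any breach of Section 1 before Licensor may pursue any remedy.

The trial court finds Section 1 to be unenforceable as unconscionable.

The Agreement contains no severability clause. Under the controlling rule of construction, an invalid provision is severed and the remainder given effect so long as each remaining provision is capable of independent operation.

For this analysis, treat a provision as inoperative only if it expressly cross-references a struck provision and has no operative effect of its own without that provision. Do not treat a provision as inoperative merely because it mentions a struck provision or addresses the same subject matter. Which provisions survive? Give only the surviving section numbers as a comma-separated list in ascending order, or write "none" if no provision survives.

Section 1 is struck. Section 2 merely fixes the waiver condition for Section 1; with Section 1 gone it has nothing to operate on and falls away. The only function of Section 4 is the termination right for breach of Section 1, so it cannot stand once Section 1 is removed. Section 6 has no operative effect of its own apart from Section 1 and is therefore inoperative. With no severability clause, the stated default rule severs what cannot stand and enforces each remaining provision that can operate on its own. The provisions still in force are Section 3 and Section 5.

3, 5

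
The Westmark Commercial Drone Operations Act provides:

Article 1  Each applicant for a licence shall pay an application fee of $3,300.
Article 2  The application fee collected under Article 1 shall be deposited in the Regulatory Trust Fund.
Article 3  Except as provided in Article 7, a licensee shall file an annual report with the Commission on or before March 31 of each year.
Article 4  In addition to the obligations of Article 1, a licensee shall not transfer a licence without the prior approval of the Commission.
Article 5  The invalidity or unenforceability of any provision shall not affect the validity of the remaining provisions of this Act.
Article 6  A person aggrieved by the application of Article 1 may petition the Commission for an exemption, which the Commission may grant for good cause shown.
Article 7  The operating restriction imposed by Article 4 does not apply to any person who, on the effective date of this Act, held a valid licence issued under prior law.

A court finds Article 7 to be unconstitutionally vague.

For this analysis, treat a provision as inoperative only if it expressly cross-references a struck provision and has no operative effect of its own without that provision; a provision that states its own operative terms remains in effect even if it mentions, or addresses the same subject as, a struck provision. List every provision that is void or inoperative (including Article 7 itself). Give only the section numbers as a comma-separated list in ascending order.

Article 7 is struck. Article 3 mentions Article 7 but its own obligation stands independently of Article 7, so Article 3 is not affected. Nothing else in the Act is defined by reference to Article 7. Article 5 is a severability clause and preserves every provision that can still be given independent effect. Article 1, Article 2, Article 3, Article 4, Article 5, and Article 6 remain in effect.

7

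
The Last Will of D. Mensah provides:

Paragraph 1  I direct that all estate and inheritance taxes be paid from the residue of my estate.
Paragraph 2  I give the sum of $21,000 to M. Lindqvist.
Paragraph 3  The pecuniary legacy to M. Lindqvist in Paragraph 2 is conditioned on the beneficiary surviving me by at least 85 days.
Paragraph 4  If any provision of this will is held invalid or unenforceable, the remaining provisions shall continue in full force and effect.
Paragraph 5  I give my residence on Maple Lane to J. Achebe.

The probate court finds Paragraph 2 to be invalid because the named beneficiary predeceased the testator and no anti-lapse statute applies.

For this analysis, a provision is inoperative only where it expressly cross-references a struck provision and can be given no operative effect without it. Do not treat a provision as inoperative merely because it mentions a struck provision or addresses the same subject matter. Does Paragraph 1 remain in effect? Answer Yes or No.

Paragraph 2 is struck. Paragraph 3 merely fixes the survivorship condition on Paragraph 2; with Paragraph 2 gone it has nothing to operate on and falls away. Paragraph 4 is a severability clause and preserves every provision that can still be given independent effect. Paragraph 1, Paragraph 4, and Paragraph 5 remain in effect. Paragraph 1 is among the surviving provisions, so the answer is yes.

Yes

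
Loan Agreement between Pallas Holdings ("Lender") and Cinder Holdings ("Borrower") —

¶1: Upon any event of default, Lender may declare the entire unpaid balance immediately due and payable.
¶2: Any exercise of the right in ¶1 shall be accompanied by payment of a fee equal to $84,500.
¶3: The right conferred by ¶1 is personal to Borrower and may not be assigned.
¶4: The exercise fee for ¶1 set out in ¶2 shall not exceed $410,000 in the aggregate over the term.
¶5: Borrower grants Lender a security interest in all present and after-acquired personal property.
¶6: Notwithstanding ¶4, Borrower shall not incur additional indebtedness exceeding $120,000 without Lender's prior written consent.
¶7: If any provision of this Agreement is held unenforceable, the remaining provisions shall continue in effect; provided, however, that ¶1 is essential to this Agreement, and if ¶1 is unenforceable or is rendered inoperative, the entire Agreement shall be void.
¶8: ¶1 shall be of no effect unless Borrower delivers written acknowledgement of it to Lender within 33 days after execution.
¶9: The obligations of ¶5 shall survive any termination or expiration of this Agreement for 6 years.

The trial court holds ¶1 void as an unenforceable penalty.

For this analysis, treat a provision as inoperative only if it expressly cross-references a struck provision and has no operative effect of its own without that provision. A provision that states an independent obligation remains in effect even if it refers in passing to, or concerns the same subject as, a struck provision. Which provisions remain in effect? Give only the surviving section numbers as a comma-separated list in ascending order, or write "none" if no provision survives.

¶1 is struck. ¶2 merely fixes the exercise fee for ¶1; with ¶1 gone it has nothing to operate on and falls away. ¶3 operates only by reference to ¶1, so it falls with ¶1. The only function of ¶8 is the acknowledgement condition for ¶1, so it cannot stand once ¶1 is removed. ¶4 does nothing except set the aggregate cap on the exercise fee for ¶1 by reference to ¶2; with ¶2 gone it has no independent effect and is inoperative. ¶7 makes ¶1 an essential term, and ¶1 is the provision held invalid; under ¶7, the entire Agreement is therefore void. No provision of the Agreement survives.

none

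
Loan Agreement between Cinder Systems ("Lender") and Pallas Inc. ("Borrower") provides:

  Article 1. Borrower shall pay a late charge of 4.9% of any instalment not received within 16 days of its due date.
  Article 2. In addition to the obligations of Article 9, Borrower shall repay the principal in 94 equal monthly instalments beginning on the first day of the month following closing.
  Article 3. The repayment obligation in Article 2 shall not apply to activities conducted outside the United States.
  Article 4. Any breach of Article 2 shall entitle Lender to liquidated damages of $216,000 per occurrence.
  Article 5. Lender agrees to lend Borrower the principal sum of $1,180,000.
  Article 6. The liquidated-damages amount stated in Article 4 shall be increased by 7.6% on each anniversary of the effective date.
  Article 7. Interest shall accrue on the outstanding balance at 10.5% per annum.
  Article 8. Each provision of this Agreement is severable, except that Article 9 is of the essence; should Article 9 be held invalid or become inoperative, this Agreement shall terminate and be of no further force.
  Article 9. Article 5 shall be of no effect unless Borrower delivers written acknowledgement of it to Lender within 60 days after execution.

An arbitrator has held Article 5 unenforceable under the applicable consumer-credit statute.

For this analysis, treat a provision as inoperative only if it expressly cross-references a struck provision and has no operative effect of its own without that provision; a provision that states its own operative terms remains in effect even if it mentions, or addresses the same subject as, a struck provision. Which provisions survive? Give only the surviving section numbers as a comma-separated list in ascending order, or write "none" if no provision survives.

none

Article 5 is struck. Article 9 has no operative effect of its own apart from Article 5 and is therefore inoperative. Article 8 makes Article 9 an essential term, and Article 9 has been rendered inoperative by the cascade; under Article 8, the entire Agreement is therefore void. No provision of the Agreement survives.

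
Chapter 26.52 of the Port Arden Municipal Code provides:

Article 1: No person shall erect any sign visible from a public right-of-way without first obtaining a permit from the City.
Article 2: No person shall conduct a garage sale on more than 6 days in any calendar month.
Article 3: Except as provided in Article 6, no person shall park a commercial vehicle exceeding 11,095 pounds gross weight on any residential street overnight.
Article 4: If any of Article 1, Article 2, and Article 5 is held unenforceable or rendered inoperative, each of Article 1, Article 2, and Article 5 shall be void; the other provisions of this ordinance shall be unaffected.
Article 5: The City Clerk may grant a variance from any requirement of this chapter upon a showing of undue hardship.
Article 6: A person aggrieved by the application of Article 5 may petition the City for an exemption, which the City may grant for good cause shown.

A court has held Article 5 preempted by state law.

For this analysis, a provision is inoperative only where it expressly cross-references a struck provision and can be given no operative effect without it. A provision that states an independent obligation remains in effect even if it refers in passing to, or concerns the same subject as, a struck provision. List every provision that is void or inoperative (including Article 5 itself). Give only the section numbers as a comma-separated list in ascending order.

Article 5 is struck. Article 6 operates only by reference to Article 5, so it falls with Article 5. Article 3 mentions Article 6 but its own obligation stands independently of Article 6, so Article 3 is not affected. Article 4 declares Article 1, Article 2, and Article 5 mutually dependent; since one of them has fallen, all of them are of no effect. That brings down Article 1 and Article 2 as well. The remainder continues in force under Article 4. That leaves Article 3 and Article 4 in effect.

1, 2, 5, 6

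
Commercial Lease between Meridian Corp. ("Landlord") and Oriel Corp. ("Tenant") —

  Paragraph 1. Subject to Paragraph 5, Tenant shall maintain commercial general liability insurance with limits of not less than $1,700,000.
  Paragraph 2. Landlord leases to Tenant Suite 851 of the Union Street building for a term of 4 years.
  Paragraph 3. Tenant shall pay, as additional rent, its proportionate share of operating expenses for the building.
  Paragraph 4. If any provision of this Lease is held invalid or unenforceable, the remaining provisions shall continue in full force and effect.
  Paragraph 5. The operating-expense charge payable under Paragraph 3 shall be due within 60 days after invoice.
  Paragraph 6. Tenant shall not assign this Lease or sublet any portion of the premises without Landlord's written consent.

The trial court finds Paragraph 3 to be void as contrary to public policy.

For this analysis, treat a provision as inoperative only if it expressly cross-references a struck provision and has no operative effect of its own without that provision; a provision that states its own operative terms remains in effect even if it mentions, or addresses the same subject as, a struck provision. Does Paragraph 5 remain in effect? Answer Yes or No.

No

Paragraph 3 is struck. Paragraph 5 has no operative effect of its own apart from Paragraph 3 and is therefore inoperative. Although Paragraph 1 refers to Paragraph 5, its operative terms do not depend on Paragraph 5, so it remains in effect. Under the severability clause in Paragraph 4, the remaining provisions continue in force. That leaves Paragraph 1, Paragraph 2, Paragraph 4, and Paragraph 6 in effect. Paragraph 5 is among the inoperative provisions, so the answer is no.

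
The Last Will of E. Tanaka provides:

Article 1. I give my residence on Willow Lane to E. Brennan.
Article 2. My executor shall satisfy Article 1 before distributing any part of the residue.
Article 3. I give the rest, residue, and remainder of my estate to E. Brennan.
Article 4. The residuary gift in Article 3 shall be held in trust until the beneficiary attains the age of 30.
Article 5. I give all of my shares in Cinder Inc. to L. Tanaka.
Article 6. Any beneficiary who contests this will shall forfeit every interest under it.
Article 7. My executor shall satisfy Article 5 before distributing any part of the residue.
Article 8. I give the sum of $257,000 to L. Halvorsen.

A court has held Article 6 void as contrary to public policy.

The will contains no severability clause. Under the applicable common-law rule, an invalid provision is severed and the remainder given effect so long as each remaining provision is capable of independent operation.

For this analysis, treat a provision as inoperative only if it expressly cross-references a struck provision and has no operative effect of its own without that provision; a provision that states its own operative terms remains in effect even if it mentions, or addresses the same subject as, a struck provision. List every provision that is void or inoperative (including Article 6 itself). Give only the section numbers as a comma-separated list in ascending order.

Article 6 is struck. No other provision's operative terms depend on Article 6. With no severability clause, the stated default rule severs what cannot stand and enforces each remaining provision that can operate on its own. Article 1, Article 2, Article 3, Article 4, Article 5, Article 7, and Article 8 remain in effect.

6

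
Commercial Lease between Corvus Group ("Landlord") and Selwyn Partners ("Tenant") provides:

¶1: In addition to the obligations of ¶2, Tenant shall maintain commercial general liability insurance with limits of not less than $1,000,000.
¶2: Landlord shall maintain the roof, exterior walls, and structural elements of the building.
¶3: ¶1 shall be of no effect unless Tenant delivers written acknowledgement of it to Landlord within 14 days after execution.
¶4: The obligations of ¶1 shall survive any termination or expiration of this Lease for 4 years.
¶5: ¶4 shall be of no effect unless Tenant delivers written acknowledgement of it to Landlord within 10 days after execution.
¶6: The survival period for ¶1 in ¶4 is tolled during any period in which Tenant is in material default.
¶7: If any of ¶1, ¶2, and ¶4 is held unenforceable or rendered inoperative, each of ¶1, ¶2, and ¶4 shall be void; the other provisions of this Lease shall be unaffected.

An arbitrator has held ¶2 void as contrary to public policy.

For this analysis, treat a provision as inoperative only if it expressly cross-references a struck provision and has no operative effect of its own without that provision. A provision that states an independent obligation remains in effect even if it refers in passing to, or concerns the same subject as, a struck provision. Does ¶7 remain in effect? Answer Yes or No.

¶2 is struck. No other provision's operative terms depend on ¶2. ¶7 declares ¶1, ¶2, and ¶4 mutually dependent; since one of them has fallen, all of them are of no effect. That brings down ¶1 and ¶4 as well. ¶3, ¶5, and ¶6 in turn depend solely on a provision now struck and likewise fall. The remainder continues in force under ¶7. Only ¶7 remains in effect. ¶7 is among the surviving provisions, so the answer is yes.

Yes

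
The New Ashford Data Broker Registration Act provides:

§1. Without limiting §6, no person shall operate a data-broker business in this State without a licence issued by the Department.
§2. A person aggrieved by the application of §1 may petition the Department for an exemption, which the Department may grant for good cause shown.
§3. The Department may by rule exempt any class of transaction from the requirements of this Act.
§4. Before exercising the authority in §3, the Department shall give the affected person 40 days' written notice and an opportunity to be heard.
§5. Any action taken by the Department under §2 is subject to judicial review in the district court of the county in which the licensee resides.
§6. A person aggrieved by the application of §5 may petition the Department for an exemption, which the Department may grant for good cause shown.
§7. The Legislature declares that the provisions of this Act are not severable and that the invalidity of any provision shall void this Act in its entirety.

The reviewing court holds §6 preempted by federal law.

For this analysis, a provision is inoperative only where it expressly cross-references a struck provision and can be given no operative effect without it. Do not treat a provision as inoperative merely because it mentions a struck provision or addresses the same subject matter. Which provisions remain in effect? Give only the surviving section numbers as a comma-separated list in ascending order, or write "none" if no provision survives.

none

§6 is struck. Nothing else in the Act is defined by reference to §6. §7 provides that the Act is not severable, so the invalidity of any one provision voids the entire Act. No provision of the Act survives.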